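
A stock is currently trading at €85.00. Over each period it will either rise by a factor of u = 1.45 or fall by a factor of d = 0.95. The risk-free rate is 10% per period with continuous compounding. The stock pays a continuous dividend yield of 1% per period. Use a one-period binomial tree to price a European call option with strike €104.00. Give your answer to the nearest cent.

Per-period risk-free factor R = e^0.1 = 1.1052; dividend-adjusted growth = e^(0.1−0.01) = 1.0942.
Risk-neutral probability p = (1.0942 − 0.95)/(1.45 − 0.95) = 0.1442/0.5000 = 0.2883
Terminal stock prices: S_u = 123.2, S_d = 80.75
Terminal payoffs (S − K): max(19.25, 0) = 19.25, max(-23.25, 0) = 0
Node 0 (S = 85): V_0 = e^(−0.1)·[0.2883·19.2500 + 0.7117·0.0000] = 5.0225

€5.02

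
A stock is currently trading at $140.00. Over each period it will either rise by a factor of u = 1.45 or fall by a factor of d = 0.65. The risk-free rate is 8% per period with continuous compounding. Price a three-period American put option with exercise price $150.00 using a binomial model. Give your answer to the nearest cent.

Risk-neutral probability p = (e^0.08 − 0.65)/(1.45 − 0.65) = 0.4333/0.8000 = 0.5416
Terminal stock prices: S_uuu = 426.8, S_uud = 191.3, S_udd = 85.77, S_ddd = 38.45
Terminal payoffs (K − S): max(-276.8, 0) = 0, max(-41.33, 0) = 0, max(64.23, 0) = 64.23, max(111.6, 0) = 111.6
Node uu (S = 294.4): continuation = e^(−0.08)·[0.5416·0.0000 + 0.4584·0.0000] = 0.0000; exercise value = 0.0000 ≤ continuation, so V_uu = 0.0000
Node ud (S = 132): continuation = e^(−0.08)·[0.5416·0.0000 + 0.4584·64.2325] = 27.1799; exercise value = 18.0500 ≤ continuation, so V_ud = 27.1799
Node dd (S = 59.15): continuation = e^(−0.08)·[0.5416·64.2325 + 0.4584·111.5525] = 79.3175; exercise value = 90.8500 > continuation, so V_dd = 90.8500 (exercise)
Node u (S = 203): continuation = e^(−0.08)·[0.5416·0.0000 + 0.4584·27.1799] = 11.5011; exercise value = 0.0000 ≤ continuation, so V_u = 11.5011
Node d (S = 91): continuation = e^(−0.08)·[0.5416·27.1799 + 0.4584·90.8500] = 52.0321; exercise value = 59.0000 > continuation, so V_d = 59.0000 (exercise)
Node 0 (S = 140): continuation = e^(−0.08)·[0.5416·11.5011 + 0.4584·59.0000] = 30.7159; exercise value = 10.0000 ≤ continuation, so V_0 = 30.7159

$30.72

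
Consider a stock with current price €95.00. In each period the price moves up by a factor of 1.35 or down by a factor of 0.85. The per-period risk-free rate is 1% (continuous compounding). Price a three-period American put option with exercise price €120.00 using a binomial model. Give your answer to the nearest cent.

Risk-neutral probability p = (e^0.01 − 0.85)/(1.35 − 0.85) = 0.1601/0.5000 = 0.3201
Terminal stock prices: S_uuu = 233.7, S_uud = 147.2, S_udd = 92.66, S_ddd = 58.34
Terminal payoffs (K − S): max(-113.7, 0) = 0, max(-27.17, 0) = 0, max(27.34, 0) = 27.34, max(61.66, 0) = 61.66
Node uu (S = 173.1): continuation = e^(−0.01)·[0.3201·0.0000 + 0.6799·0.0000] = 0.0000; exercise value = 0.0000 ≤ continuation, so V_uu = 0.0000
Node ud (S = 109): continuation = e^(−0.01)·[0.3201·0.0000 + 0.6799·27.3394] = 18.4031; exercise value = 10.9875 ≤ continuation, so V_ud = 18.4031
Node dd (S = 68.64): continuation = e^(−0.01)·[0.3201·27.3394 + 0.6799·61.6581] = 50.1685; exercise value = 51.3625 > continuation, so V_dd = 51.3625 (exercise)
Node u (S = 128.2): continuation = e^(−0.01)·[0.3201·0.0000 + 0.6799·18.4031] = 12.3877; exercise value = 0.0000 ≤ continuation, so V_u = 12.3877
Node d (S = 80.75): continuation = e^(−0.01)·[0.3201·18.4031 + 0.6799·51.3625] = 40.4061; exercise value = 39.2500 ≤ continuation, so V_d = 40.4061
Node 0 (S = 95): continuation = e^(−0.01)·[0.3201·12.3877 + 0.6799·40.4061] = 31.1246; exercise value = 25.0000 ≤ continuation, so V_0 = 31.1246

€31.12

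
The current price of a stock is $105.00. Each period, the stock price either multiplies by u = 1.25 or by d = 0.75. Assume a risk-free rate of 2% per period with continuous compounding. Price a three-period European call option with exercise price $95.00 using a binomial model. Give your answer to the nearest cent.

$27.00

Risk-neutral probability p = (e^0.02 − 0.75)/(1.25 − 0.75) = 0.2702/0.5000 = 0.5404
Terminal stock prices: S_uuu = 205.1, S_uud = 123, S_udd = 73.83, S_ddd = 44.3
Terminal payoffs (S − K): max(110.1, 0) = 110.1, max(28.05, 0) = 28.05, max(-21.17, 0) = 0, max(-50.7, 0) = 0
Node uu (S = 164.1): V_uu = e^(−0.02)·[0.5404·110.0781 + 0.4596·28.0469] = 70.9436
Node ud (S = 98.44): V_ud = e^(−0.02)·[0.5404·28.0469 + 0.4596·0.0000] = 14.8565
Node dd (S = 59.06): V_dd = e^(−0.02)·[0.5404·0.0000 + 0.4596·0.0000] = 0.0000
Node u (S = 131.2): V_u = e^(−0.02)·[0.5404·70.9436 + 0.4596·14.8565] = 44.2718
Node d (S = 78.75): V_d = e^(−0.02)·[0.5404·14.8565 + 0.4596·0.0000] = 7.8695
Node 0 (S = 105): V_0 = e^(−0.02)·[0.5404·44.2718 + 0.4596·7.8695] = 26.9960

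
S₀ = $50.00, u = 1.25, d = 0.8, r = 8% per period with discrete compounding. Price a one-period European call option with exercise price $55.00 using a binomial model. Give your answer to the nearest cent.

Risk-neutral probability p = (1 + 0.08 − 0.8)/(1.25 − 0.8) = 0.2800/0.4500 = 0.6222
Terminal stock prices: S_u = 62.5, S_d = 40
Terminal payoffs (S − K): max(7.5, 0) = 7.5, max(-15, 0) = 0
Node 0 (S = 50): V_0 = 1/1.08·[0.6222·7.5000 + 0.3778·0.0000] = 4.3210

$4.32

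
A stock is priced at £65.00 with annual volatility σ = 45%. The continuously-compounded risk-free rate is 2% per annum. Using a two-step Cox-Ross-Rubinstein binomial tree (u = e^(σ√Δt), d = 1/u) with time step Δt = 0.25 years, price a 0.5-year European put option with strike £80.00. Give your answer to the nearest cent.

CRR parameters: u = e^(σ√Δt) = e^(0.45·√0.25) = 1.2523, d = 1/u = 0.7985
Per-period rate: rΔt = 0.02·0.25 = 0.005, so R = e^0.005 = 1.0050
Risk-neutral probability p = (e^0.005 − 0.7985)/(1.2523 − 0.7985) = 0.2065/0.4538 = 0.4550
Terminal stock prices: S_uu = 101.9, S_ud = 65, S_dd = 41.45
Terminal payoffs (K − S): max(-21.94, 0) = 0, max(15, 0) = 15, max(38.55, 0) = 38.55
Node u (S = 81.4): V_u = e^(−0.005)·[0.4550·0.0000 + 0.5450·15.0000] = 8.1338
Node d (S = 51.9): V_d = e^(−0.005)·[0.4550·15.0000 + 0.5450·38.5542] = 27.6974
Node 0 (S = 65): V_0 = e^(−0.005)·[0.4550·8.1338 + 0.5450·27.6974] = 18.7016

£18.70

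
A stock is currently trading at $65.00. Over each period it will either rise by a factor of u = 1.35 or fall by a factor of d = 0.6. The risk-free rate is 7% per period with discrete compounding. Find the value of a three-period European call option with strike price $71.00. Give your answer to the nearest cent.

Risk-neutral probability p = (1 + 0.07 − 0.6)/(1.35 − 0.6) = 0.4700/0.7500 = 0.6267
Terminal stock prices: S_uuu = 159.9, S_uud = 71.08, S_udd = 31.59, S_ddd = 14.04
Terminal payoffs (S − K): max(88.92, 0) = 88.92, max(0.0775, 0) = 0.0775, max(-39.41, 0) = 0, max(-56.96, 0) = 0
Node uu (S = 118.5): V_uu = 1/1.07·[0.6267·88.9244 + 0.3733·0.0775] = 52.1074
Node ud (S = 52.65): V_ud = 1/1.07·[0.6267·0.0775 + 0.3733·0.0000] = 0.0454
Node dd (S = 23.4): V_dd = 1/1.07·[0.6267·0.0000 + 0.3733·0.0000] = 0.0000
Node u (S = 87.75): V_u = 1/1.07·[0.6267·52.1074 + 0.3733·0.0454] = 30.5335
Node d (S = 39): V_d = 1/1.07·[0.6267·0.0454 + 0.3733·0.0000] = 0.0266
Node 0 (S = 65): V_0 = 1/1.07·[0.6267·30.5335 + 0.3733·0.0266] = 17.8918

$17.89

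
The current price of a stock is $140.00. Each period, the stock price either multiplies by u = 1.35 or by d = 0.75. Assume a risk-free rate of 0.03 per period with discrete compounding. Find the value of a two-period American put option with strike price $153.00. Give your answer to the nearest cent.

$27.49

Risk-neutral probability p = (1 + 0.03 − 0.75)/(1.35 − 0.75) = 0.2800/0.6000 = 0.4667
Terminal stock prices: S_uu = 255.2, S_ud = 141.8, S_dd = 78.75
Terminal payoffs (K − S): max(-102.2, 0) = 0, max(11.25, 0) = 11.25, max(74.25, 0) = 74.25
Node u (S = 189): continuation = 1/1.03·[0.4667·0.0000 + 0.5333·11.2500] = 5.8252; exercise value = 0.0000 ≤ continuation, so V_u = 5.8252
Node d (S = 105): continuation = 1/1.03·[0.4667·11.2500 + 0.5333·74.2500] = 43.5437; exercise value = 48.0000 > continuation, so V_d = 48.0000 (exercise)
Node 0 (S = 140): continuation = 1/1.03·[0.4667·5.8252 + 0.5333·48.0000] = 27.4936; exercise value = 13.0000 ≤ continuation, so V_0 = 27.4936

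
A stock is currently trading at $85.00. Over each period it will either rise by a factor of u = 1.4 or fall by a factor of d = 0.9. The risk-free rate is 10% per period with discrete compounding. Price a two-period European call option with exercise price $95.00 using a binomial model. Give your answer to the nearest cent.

$14.27

Risk-neutral probability p = (1 + 0.1 − 0.9)/(1.4 − 0.9) = 0.2000/0.5000 = 0.4000
Terminal stock prices: S_uu = 166.6, S_ud = 107.1, S_dd = 68.85
Terminal payoffs (S − K): max(71.6, 0) = 71.6, max(12.1, 0) = 12.1, max(-26.15, 0) = 0
Node u (S = 119): V_u = 1/1.1·[0.4000·71.6000 + 0.6000·12.1000] = 32.6364
Node d (S = 76.5): V_d = 1/1.1·[0.4000·12.1000 + 0.6000·0.0000] = 4.4000
Node 0 (S = 85): V_0 = 1/1.1·[0.4000·32.6364 + 0.6000·4.4000] = 14.2678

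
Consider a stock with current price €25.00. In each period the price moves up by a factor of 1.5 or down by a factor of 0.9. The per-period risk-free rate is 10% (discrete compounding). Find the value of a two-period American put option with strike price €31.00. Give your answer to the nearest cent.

Risk-neutral probability p = (1 + 0.1 − 0.9)/(1.5 − 0.9) = 0.2000/0.6000 = 0.3333
Terminal stock prices: S_uu = 56.25, S_ud = 33.75, S_dd = 20.25
Terminal payoffs (K − S): max(-25.25, 0) = 0, max(-2.75, 0) = 0, max(10.75, 0) = 10.75
Node u (S = 37.5): continuation = 1/1.1·[0.3333·0.0000 + 0.6667·0.0000] = 0.0000; exercise value = 0.0000 ≤ continuation, so V_u = 0.0000
Node d (S = 22.5): continuation = 1/1.1·[0.3333·0.0000 + 0.6667·10.7500] = 6.5152; exercise value = 8.5000 > continuation, so V_d = 8.5000 (exercise)
Node 0 (S = 25): continuation = 1/1.1·[0.3333·0.0000 + 0.6667·8.5000] = 5.1515; exercise value = 6.0000 > continuation, so V_0 = 6.0000 (exercise)

€6.00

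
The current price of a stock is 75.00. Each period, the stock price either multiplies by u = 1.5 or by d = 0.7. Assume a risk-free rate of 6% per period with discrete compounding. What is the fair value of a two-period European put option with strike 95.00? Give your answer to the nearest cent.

Risk-neutral probability p = (1 + 0.06 − 0.7)/(1.5 − 0.7) = 0.3600/0.8000 = 0.4500
Terminal stock prices: S_uu = 168.8, S_ud = 78.75, S_dd = 36.75
Terminal payoffs (K − S): max(-73.75, 0) = 0, max(16.25, 0) = 16.25, max(58.25, 0) = 58.25
Node u (S = 112.5): V_u = 1/1.06·[0.4500·0.0000 + 0.5500·16.2500] = 8.4316
Node d (S = 52.5): V_d = 1/1.06·[0.4500·16.2500 + 0.5500·58.2500] = 37.1226
Node 0 (S = 75): V_0 = 1/1.06·[0.4500·8.4316 + 0.5500·37.1226] = 22.8412

22.84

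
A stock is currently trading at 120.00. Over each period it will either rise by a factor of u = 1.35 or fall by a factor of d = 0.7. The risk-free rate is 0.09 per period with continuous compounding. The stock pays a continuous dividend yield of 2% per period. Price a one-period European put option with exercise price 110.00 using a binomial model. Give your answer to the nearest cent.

10.14

Per-period risk-free factor R = e^0.09 = 1.0942; dividend-adjusted growth = e^(0.09−0.02) = 1.0725.
Risk-neutral probability p = (1.0725 − 0.7)/(1.35 − 0.7) = 0.3725/0.6500 = 0.5731
Terminal stock prices: S_u = 162, S_d = 84
Terminal payoffs (K − S): max(-52, 0) = 0, max(26, 0) = 26
Node 0 (S = 120): V_0 = e^(−0.09)·[0.5731·0.0000 + 0.4269·26.0000] = 10.1443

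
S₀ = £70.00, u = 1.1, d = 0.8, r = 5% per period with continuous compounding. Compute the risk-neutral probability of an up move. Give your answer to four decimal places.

p = 0.8376

Risk-neutral probability p = (e^0.05 − 0.8)/(1.1 − 0.8) = 0.2513/0.3000 = 0.8376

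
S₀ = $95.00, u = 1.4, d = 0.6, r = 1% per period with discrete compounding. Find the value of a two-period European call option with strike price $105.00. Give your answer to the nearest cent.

$20.91

Risk-neutral probability p = (1 + 0.01 − 0.6)/(1.4 − 0.6) = 0.4100/0.8000 = 0.5125
Terminal stock prices: S_uu = 186.2, S_ud = 79.8, S_dd = 34.2
Terminal payoffs (S − K): max(81.2, 0) = 81.2, max(-25.2, 0) = 0, max(-70.8, 0) = 0
Node u (S = 133): V_u = 1/1.01·[0.5125·81.2000 + 0.4875·0.0000] = 41.2030
Node d (S = 57): V_d = 1/1.01·[0.5125·0.0000 + 0.4875·0.0000] = 0.0000
Node 0 (S = 95): V_0 = 1/1.01·[0.5125·41.2030 + 0.4875·0.0000] = 20.9074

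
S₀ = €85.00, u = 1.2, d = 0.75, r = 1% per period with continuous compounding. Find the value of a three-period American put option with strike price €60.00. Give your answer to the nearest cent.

Risk-neutral probability p = (e^0.01 − 0.75)/(1.2 − 0.75) = 0.2601/0.4500 = 0.5779
Terminal stock prices: S_uuu = 146.9, S_uud = 91.8, S_udd = 57.38, S_ddd = 35.86
Terminal payoffs (K − S): max(-86.88, 0) = 0, max(-31.8, 0) = 0, max(2.625, 0) = 2.625, max(24.14, 0) = 24.14
Node uu (S = 122.4): continuation = e^(−0.01)·[0.5779·0.0000 + 0.4221·0.0000] = 0.0000; exercise value = 0.0000 ≤ continuation, so V_uu = 0.0000
Node ud (S = 76.5): continuation = e^(−0.01)·[0.5779·0.0000 + 0.4221·2.6250] = 1.0970; exercise value = 0.0000 ≤ continuation, so V_ud = 1.0970
Node dd (S = 47.81): continuation = e^(−0.01)·[0.5779·2.6250 + 0.4221·24.1406] = 11.5905; exercise value = 12.1875 > continuation, so V_dd = 12.1875 (exercise)
Node u (S = 102): continuation = e^(−0.01)·[0.5779·0.0000 + 0.4221·1.0970] = 0.4585; exercise value = 0.0000 ≤ continuation, so V_u = 0.4585
Node d (S = 63.75): continuation = e^(−0.01)·[0.5779·1.0970 + 0.4221·12.1875] = 5.7209; exercise value = 0.0000 ≤ continuation, so V_d = 5.7209
Node 0 (S = 85): continuation = e^(−0.01)·[0.5779·0.4585 + 0.4221·5.7209] = 2.6531; exercise value = 0.0000 ≤ continuation, so V_0 = 2.6531

€2.65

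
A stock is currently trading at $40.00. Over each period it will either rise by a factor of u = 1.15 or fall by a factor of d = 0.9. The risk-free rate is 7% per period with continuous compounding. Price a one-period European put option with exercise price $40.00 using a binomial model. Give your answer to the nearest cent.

$1.16

Risk-neutral probability p = (e^0.07 − 0.9)/(1.15 − 0.9) = 0.1725/0.2500 = 0.6900
Terminal stock prices: S_u = 46, S_d = 36
Terminal payoffs (K − S): max(-6, 0) = 0, max(4, 0) = 4
Node 0 (S = 40): V_0 = e^(−0.07)·[0.6900·0.0000 + 0.3100·4.0000] = 1.1560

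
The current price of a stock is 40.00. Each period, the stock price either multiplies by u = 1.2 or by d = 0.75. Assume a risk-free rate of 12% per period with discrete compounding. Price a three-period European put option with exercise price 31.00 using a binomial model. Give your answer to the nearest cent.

0.28

Risk-neutral probability p = (1 + 0.12 − 0.75)/(1.2 − 0.75) = 0.3700/0.4500 = 0.8222
Terminal stock prices: S_uuu = 69.12, S_uud = 43.2, S_udd = 27, S_ddd = 16.88
Terminal payoffs (K − S): max(-38.12, 0) = 0, max(-12.2, 0) = 0, max(4, 0) = 4, max(14.12, 0) = 14.12
Node uu (S = 57.6): V_uu = 1/1.12·[0.8222·0.0000 + 0.1778·0.0000] = 0.0000
Node ud (S = 36): V_ud = 1/1.12·[0.8222·0.0000 + 0.1778·4.0000] = 0.6349
Node dd (S = 22.5): V_dd = 1/1.12·[0.8222·4.0000 + 0.1778·14.1250] = 5.1786
Node u (S = 48): V_u = 1/1.12·[0.8222·0.0000 + 0.1778·0.6349] = 0.1008
Node d (S = 30): V_d = 1/1.12·[0.8222·0.6349 + 0.1778·5.1786] = 1.2881
Node 0 (S = 40): V_0 = 1/1.12·[0.8222·0.1008 + 0.1778·1.2881] = 0.2784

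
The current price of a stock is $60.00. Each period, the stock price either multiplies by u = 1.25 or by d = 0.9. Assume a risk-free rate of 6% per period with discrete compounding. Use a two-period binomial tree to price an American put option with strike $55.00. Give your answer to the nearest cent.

$1.68

Risk-neutral probability p = (1 + 0.06 − 0.9)/(1.25 − 0.9) = 0.1600/0.3500 = 0.4571
Terminal stock prices: S_uu = 93.75, S_ud = 67.5, S_dd = 48.6
Terminal payoffs (K − S): max(-38.75, 0) = 0, max(-12.5, 0) = 0, max(6.4, 0) = 6.4
Node u (S = 75): continuation = 1/1.06·[0.4571·0.0000 + 0.5429·0.0000] = 0.0000; exercise value = 0.0000 ≤ continuation, so V_u = 0.0000
Node d (S = 54): continuation = 1/1.06·[0.4571·0.0000 + 0.5429·6.4000] = 3.2776; exercise value = 1.0000 ≤ continuation, so V_d = 3.2776
Node 0 (S = 60): continuation = 1/1.06·[0.4571·0.0000 + 0.5429·3.2776] = 1.6786; exercise value = 0.0000 ≤ continuation, so V_0 = 1.6786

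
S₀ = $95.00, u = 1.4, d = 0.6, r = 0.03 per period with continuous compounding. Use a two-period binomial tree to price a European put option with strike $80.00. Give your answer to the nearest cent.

$9.30

Risk-neutral probability p = (e^0.03 − 0.6)/(1.4 − 0.6) = 0.4305/0.8000 = 0.5381
Terminal stock prices: S_uu = 186.2, S_ud = 79.8, S_dd = 34.2
Terminal payoffs (K − S): max(-106.2, 0) = 0, max(0.2, 0) = 0.2, max(45.8, 0) = 45.8
Node u (S = 133): V_u = e^(−0.03)·[0.5381·0.0000 + 0.4619·0.2000] = 0.0897
Node d (S = 57): V_d = e^(−0.03)·[0.5381·0.2000 + 0.4619·45.8000] = 20.6356
Node 0 (S = 95): V_0 = e^(−0.03)·[0.5381·0.0897 + 0.4619·20.6356] = 9.2974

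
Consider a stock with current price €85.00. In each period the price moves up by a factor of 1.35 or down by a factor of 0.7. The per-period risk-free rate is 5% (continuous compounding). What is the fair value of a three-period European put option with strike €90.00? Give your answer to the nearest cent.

€15.04

Risk-neutral probability p = (e^0.05 − 0.7)/(1.35 − 0.7) = 0.3513/0.6500 = 0.5404
Terminal stock prices: S_uuu = 209.1, S_uud = 108.4, S_udd = 56.23, S_ddd = 29.15
Terminal payoffs (K − S): max(-119.1, 0) = 0, max(-18.44, 0) = 0, max(33.77, 0) = 33.77, max(60.85, 0) = 60.85
Node uu (S = 154.9): V_uu = e^(−0.05)·[0.5404·0.0000 + 0.4596·0.0000] = 0.0000
Node ud (S = 80.33): V_ud = e^(−0.05)·[0.5404·0.0000 + 0.4596·33.7725] = 14.7643
Node dd (S = 41.65): V_dd = e^(−0.05)·[0.5404·33.7725 + 0.4596·60.8450] = 43.9606
Node u (S = 114.8): V_u = e^(−0.05)·[0.5404·0.0000 + 0.4596·14.7643] = 6.4545
Node d (S = 59.5): V_d = e^(−0.05)·[0.5404·14.7643 + 0.4596·43.9606] = 26.8080
Node 0 (S = 85): V_0 = e^(−0.05)·[0.5404·6.4545 + 0.4596·26.8080] = 15.0376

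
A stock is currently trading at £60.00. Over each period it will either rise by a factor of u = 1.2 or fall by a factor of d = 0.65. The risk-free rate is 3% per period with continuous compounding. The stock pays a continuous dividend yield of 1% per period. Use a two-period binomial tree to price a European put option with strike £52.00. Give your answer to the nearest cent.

Per-period risk-free factor R = e^0.03 = 1.0305; dividend-adjusted growth = e^(0.03−0.01) = 1.0202.
Risk-neutral probability p = (1.0202 − 0.65)/(1.2 − 0.65) = 0.3702/0.5500 = 0.6731
Terminal stock prices: S_uu = 86.4, S_ud = 46.8, S_dd = 25.35
Terminal payoffs (K − S): max(-34.4, 0) = 0, max(5.2, 0) = 5.2, max(26.65, 0) = 26.65
Node u (S = 72): V_u = e^(−0.03)·[0.6731·0.0000 + 0.3269·5.2000] = 1.6497
Node d (S = 39): V_d = e^(−0.03)·[0.6731·5.2000 + 0.3269·26.6500] = 11.8512
Node 0 (S = 60): V_0 = e^(−0.03)·[0.6731·1.6497 + 0.3269·11.8512] = 4.8373

£4.84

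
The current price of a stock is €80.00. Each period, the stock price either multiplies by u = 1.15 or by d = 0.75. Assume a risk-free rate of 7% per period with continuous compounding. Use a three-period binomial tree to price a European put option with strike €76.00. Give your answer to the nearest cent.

€2.03

Risk-neutral probability p = (e^0.07 − 0.75)/(1.15 − 0.75) = 0.3225/0.4000 = 0.8063
Terminal stock prices: S_uuu = 121.7, S_uud = 79.35, S_udd = 51.75, S_ddd = 33.75
Terminal payoffs (K − S): max(-45.67, 0) = 0, max(-3.35, 0) = 0, max(24.25, 0) = 24.25, max(42.25, 0) = 42.25
Node uu (S = 105.8): V_uu = e^(−0.07)·[0.8063·0.0000 + 0.1937·0.0000] = 0.0000
Node ud (S = 69): V_ud = e^(−0.07)·[0.8063·0.0000 + 0.1937·24.2500] = 4.3803
Node dd (S = 45): V_dd = e^(−0.07)·[0.8063·24.2500 + 0.1937·42.2500] = 25.8619
Node u (S = 92): V_u = e^(−0.07)·[0.8063·0.0000 + 0.1937·4.3803] = 0.7912
Node d (S = 60): V_d = e^(−0.07)·[0.8063·4.3803 + 0.1937·25.8619] = 7.9645
Node 0 (S = 80): V_0 = e^(−0.07)·[0.8063·0.7912 + 0.1937·7.9645] = 2.0335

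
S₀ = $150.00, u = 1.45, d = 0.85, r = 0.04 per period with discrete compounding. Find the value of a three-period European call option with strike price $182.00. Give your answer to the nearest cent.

Risk-neutral probability p = (1 + 0.04 − 0.85)/(1.45 − 0.85) = 0.1900/0.6000 = 0.3167
Terminal stock prices: S_uuu = 457.3, S_uud = 268.1, S_udd = 157.1, S_ddd = 92.12
Terminal payoffs (S − K): max(275.3, 0) = 275.3, max(86.07, 0) = 86.07, max(-24.86, 0) = 0, max(-89.88, 0) = 0
Node uu (S = 315.4): V_uu = 1/1.04·[0.3167·275.2937 + 0.6833·86.0687] = 140.3750
Node ud (S = 184.9): V_ud = 1/1.04·[0.3167·86.0687 + 0.6833·0.0000] = 26.2068
Node dd (S = 108.4): V_dd = 1/1.04·[0.3167·0.0000 + 0.6833·0.0000] = 0.0000
Node u (S = 217.5): V_u = 1/1.04·[0.3167·140.3750 + 0.6833·26.2068] = 59.9616
Node d (S = 127.5): V_d = 1/1.04·[0.3167·26.2068 + 0.6833·0.0000] = 7.9796
Node 0 (S = 150): V_0 = 1/1.04·[0.3167·59.9616 + 0.6833·7.9796] = 23.5006

$23.50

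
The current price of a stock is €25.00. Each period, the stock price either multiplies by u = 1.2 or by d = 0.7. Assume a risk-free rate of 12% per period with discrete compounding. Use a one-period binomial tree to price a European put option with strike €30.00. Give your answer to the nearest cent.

Risk-neutral probability p = (1 + 0.12 − 0.7)/(1.2 − 0.7) = 0.4200/0.5000 = 0.8400
Terminal stock prices: S_u = 30, S_d = 17.5
Terminal payoffs (K − S): max(0, 0) = 0, max(12.5, 0) = 12.5
Node 0 (S = 25): V_0 = 1/1.12·[0.8400·0.0000 + 0.1600·12.5000] = 1.7857

€1.79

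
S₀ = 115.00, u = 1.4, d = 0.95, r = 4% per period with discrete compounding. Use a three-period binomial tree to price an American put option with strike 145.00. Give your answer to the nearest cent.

30.00

Risk-neutral probability p = (1 + 0.04 − 0.95)/(1.4 − 0.95) = 0.0900/0.4500 = 0.2000
Terminal stock prices: S_uuu = 315.6, S_uud = 214.1, S_udd = 145.3, S_ddd = 98.6
Terminal payoffs (K − S): max(-170.6, 0) = 0, max(-69.13, 0) = 0, max(-0.3025, 0) = 0, max(46.4, 0) = 46.4
Node uu (S = 225.4): continuation = 1/1.04·[0.2000·0.0000 + 0.8000·0.0000] = 0.0000; exercise value = 0.0000 ≤ continuation, so V_uu = 0.0000
Node ud (S = 152.9): continuation = 1/1.04·[0.2000·0.0000 + 0.8000·0.0000] = 0.0000; exercise value = 0.0000 ≤ continuation, so V_ud = 0.0000
Node dd (S = 103.8): continuation = 1/1.04·[0.2000·0.0000 + 0.8000·46.4019] = 35.6938; exercise value = 41.2125 > continuation, so V_dd = 41.2125 (exercise)
Node u (S = 161): continuation = 1/1.04·[0.2000·0.0000 + 0.8000·0.0000] = 0.0000; exercise value = 0.0000 ≤ continuation, so V_u = 0.0000
Node d (S = 109.2): continuation = 1/1.04·[0.2000·0.0000 + 0.8000·41.2125] = 31.7019; exercise value = 35.7500 > continuation, so V_d = 35.7500 (exercise)
Node 0 (S = 115): continuation = 1/1.04·[0.2000·0.0000 + 0.8000·35.7500] = 27.5000; exercise value = 30.0000 > continuation, so V_0 = 30.0000 (exercise)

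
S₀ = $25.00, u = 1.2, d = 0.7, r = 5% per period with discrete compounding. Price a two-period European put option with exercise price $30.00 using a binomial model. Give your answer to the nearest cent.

Risk-neutral probability p = (1 + 0.05 − 0.7)/(1.2 − 0.7) = 0.3500/0.5000 = 0.7000
Terminal stock prices: S_uu = 36, S_ud = 21, S_dd = 12.25
Terminal payoffs (K − S): max(-6, 0) = 0, max(9, 0) = 9, max(17.75, 0) = 17.75
Node u (S = 30): V_u = 1/1.05·[0.7000·0.0000 + 0.3000·9.0000] = 2.5714
Node d (S = 17.5): V_d = 1/1.05·[0.7000·9.0000 + 0.3000·17.7500] = 11.0714
Node 0 (S = 25): V_0 = 1/1.05·[0.7000·2.5714 + 0.3000·11.0714] = 4.8776

$4.88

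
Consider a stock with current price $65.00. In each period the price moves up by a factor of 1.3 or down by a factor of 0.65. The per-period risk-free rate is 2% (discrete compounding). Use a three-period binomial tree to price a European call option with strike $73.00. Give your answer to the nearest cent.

$12.13

Risk-neutral probability p = (1 + 0.02 − 0.65)/(1.3 − 0.65) = 0.3700/0.6500 = 0.5692
Terminal stock prices: S_uuu = 142.8, S_uud = 71.4, S_udd = 35.7, S_ddd = 17.85
Terminal payoffs (S − K): max(69.81, 0) = 69.81, max(-1.597, 0) = 0, max(-37.3, 0) = 0, max(-55.15, 0) = 0
Node uu (S = 109.9): V_uu = 1/1.02·[0.5692·69.8050 + 0.4308·0.0000] = 38.9560
Node ud (S = 54.93): V_ud = 1/1.02·[0.5692·0.0000 + 0.4308·0.0000] = 0.0000
Node dd (S = 27.46): V_dd = 1/1.02·[0.5692·0.0000 + 0.4308·0.0000] = 0.0000
Node u (S = 84.5): V_u = 1/1.02·[0.5692·38.9560 + 0.4308·0.0000] = 21.7402
Node d (S = 42.25): V_d = 1/1.02·[0.5692·0.0000 + 0.4308·0.0000] = 0.0000
Node 0 (S = 65): V_0 = 1/1.02·[0.5692·21.7402 + 0.4308·0.0000] = 12.1325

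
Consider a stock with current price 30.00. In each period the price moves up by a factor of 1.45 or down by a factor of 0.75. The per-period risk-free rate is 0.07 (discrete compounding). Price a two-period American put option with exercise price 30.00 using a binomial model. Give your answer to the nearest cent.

3.81

Risk-neutral probability p = (1 + 0.07 − 0.75)/(1.45 − 0.75) = 0.3200/0.7000 = 0.4571
Terminal stock prices: S_uu = 63.08, S_ud = 32.62, S_dd = 16.88
Terminal payoffs (K − S): max(-33.08, 0) = 0, max(-2.625, 0) = 0, max(13.12, 0) = 13.12
Node u (S = 43.5): continuation = 1/1.07·[0.4571·0.0000 + 0.5429·0.0000] = 0.0000; exercise value = 0.0000 ≤ continuation, so V_u = 0.0000
Node d (S = 22.5): continuation = 1/1.07·[0.4571·0.0000 + 0.5429·13.1250] = 6.6589; exercise value = 7.5000 > continuation, so V_d = 7.5000 (exercise)
Node 0 (S = 30): continuation = 1/1.07·[0.4571·0.0000 + 0.5429·7.5000] = 3.8051; exercise value = 0.0000 ≤ continuation, so V_0 = 3.8051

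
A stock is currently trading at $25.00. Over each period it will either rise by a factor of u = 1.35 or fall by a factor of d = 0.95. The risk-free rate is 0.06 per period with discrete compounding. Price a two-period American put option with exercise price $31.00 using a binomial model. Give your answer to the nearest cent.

Risk-neutral probability p = (1 + 0.06 − 0.95)/(1.35 − 0.95) = 0.1100/0.4000 = 0.2750
Terminal stock prices: S_uu = 45.56, S_ud = 32.06, S_dd = 22.56
Terminal payoffs (K − S): max(-14.56, 0) = 0, max(-1.062, 0) = 0, max(8.438, 0) = 8.438
Node u (S = 33.75): continuation = 1/1.06·[0.2750·0.0000 + 0.7250·0.0000] = 0.0000; exercise value = 0.0000 ≤ continuation, so V_u = 0.0000
Node d (S = 23.75): continuation = 1/1.06·[0.2750·0.0000 + 0.7250·8.4375] = 5.7709; exercise value = 7.2500 > continuation, so V_d = 7.2500 (exercise)
Node 0 (S = 25): continuation = 1/1.06·[0.2750·0.0000 + 0.7250·7.2500] = 4.9587; exercise value = 6.0000 > continuation, so V_0 = 6.0000 (exercise)

$6.00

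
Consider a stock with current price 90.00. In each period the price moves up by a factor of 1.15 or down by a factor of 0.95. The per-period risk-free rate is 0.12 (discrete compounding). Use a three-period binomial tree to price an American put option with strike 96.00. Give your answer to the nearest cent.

6.00

Risk-neutral probability p = (1 + 0.12 − 0.95)/(1.15 − 0.95) = 0.1700/0.2000 = 0.8500
Terminal stock prices: S_uuu = 136.9, S_uud = 113.1, S_udd = 93.41, S_ddd = 77.16
Terminal payoffs (K − S): max(-40.88, 0) = 0, max(-17.07, 0) = 0, max(2.591, 0) = 2.591, max(18.84, 0) = 18.84
Node uu (S = 119): continuation = 1/1.12·[0.8500·0.0000 + 0.1500·0.0000] = 0.0000; exercise value = 0.0000 ≤ continuation, so V_uu = 0.0000
Node ud (S = 98.32): continuation = 1/1.12·[0.8500·0.0000 + 0.1500·2.5913] = 0.3470; exercise value = 0.0000 ≤ continuation, so V_ud = 0.3470
Node dd (S = 81.22): continuation = 1/1.12·[0.8500·2.5913 + 0.1500·18.8363] = 4.4893; exercise value = 14.7750 > continuation, so V_dd = 14.7750 (exercise)
Node u (S = 103.5): continuation = 1/1.12·[0.8500·0.0000 + 0.1500·0.3470] = 0.0465; exercise value = 0.0000 ≤ continuation, so V_u = 0.0465
Node d (S = 85.5): continuation = 1/1.12·[0.8500·0.3470 + 0.1500·14.7750] = 2.2422; exercise value = 10.5000 > continuation, so V_d = 10.5000 (exercise)
Node 0 (S = 90): continuation = 1/1.12·[0.8500·0.0465 + 0.1500·10.5000] = 1.4415; exercise value = 6.0000 > continuation, so V_0 = 6.0000 (exercise)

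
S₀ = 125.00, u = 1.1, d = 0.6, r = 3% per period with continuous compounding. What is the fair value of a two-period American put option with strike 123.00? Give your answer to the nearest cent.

11.05

Risk-neutral probability p = (e^0.03 − 0.6)/(1.1 − 0.6) = 0.4305/0.5000 = 0.8609
Terminal stock prices: S_uu = 151.3, S_ud = 82.5, S_dd = 45
Terminal payoffs (K − S): max(-28.25, 0) = 0, max(40.5, 0) = 40.5, max(78, 0) = 78
Node u (S = 137.5): continuation = e^(−0.03)·[0.8609·0.0000 + 0.1391·40.5000] = 5.4667; exercise value = 0.0000 ≤ continuation, so V_u = 5.4667
Node d (S = 75): continuation = e^(−0.03)·[0.8609·40.5000 + 0.1391·78.0000] = 44.3648; exercise value = 48.0000 > continuation, so V_d = 48.0000 (exercise)
Node 0 (S = 125): continuation = e^(−0.03)·[0.8609·5.4667 + 0.1391·48.0000] = 11.0463; exercise value = 0.0000 ≤ continuation, so V_0 = 11.0463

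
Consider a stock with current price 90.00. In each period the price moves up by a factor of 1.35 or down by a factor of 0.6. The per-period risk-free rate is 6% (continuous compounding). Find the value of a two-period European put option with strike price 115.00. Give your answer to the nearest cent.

Risk-neutral probability p = (e^0.06 − 0.6)/(1.35 − 0.6) = 0.4618/0.7500 = 0.6158
Terminal stock prices: S_uu = 164, S_ud = 72.9, S_dd = 32.4
Terminal payoffs (K − S): max(-49.03, 0) = 0, max(42.1, 0) = 42.1, max(82.6, 0) = 82.6
Node u (S = 121.5): V_u = e^(−0.06)·[0.6158·0.0000 + 0.3842·42.1000] = 15.2336
Node d (S = 54): V_d = e^(−0.06)·[0.6158·42.1000 + 0.3842·82.6000] = 54.3029
Node 0 (S = 90): V_0 = e^(−0.06)·[0.6158·15.2336 + 0.3842·54.3029] = 28.4834

28.48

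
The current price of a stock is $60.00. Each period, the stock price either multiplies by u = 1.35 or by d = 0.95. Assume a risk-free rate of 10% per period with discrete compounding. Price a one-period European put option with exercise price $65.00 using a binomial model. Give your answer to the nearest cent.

Risk-neutral probability p = (1 + 0.1 − 0.95)/(1.35 − 0.95) = 0.1500/0.4000 = 0.3750
Terminal stock prices: S_u = 81, S_d = 57
Terminal payoffs (K − S): max(-16, 0) = 0, max(8, 0) = 8
Node 0 (S = 60): V_0 = 1/1.1·[0.3750·0.0000 + 0.6250·8.0000] = 4.5455

$4.55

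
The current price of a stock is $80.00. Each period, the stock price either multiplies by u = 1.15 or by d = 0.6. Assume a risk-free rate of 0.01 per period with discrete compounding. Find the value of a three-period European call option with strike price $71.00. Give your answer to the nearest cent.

$20.37

Risk-neutral probability p = (1 + 0.01 − 0.6)/(1.15 − 0.6) = 0.4100/0.5500 = 0.7455
Terminal stock prices: S_uuu = 121.7, S_uud = 63.48, S_udd = 33.12, S_ddd = 17.28
Terminal payoffs (S − K): max(50.67, 0) = 50.67, max(-7.52, 0) = 0, max(-37.88, 0) = 0, max(-53.72, 0) = 0
Node uu (S = 105.8): V_uu = 1/1.01·[0.7455·50.6700 + 0.2545·0.0000] = 37.3982
Node ud (S = 55.2): V_ud = 1/1.01·[0.7455·0.0000 + 0.2545·0.0000] = 0.0000
Node dd (S = 28.8): V_dd = 1/1.01·[0.7455·0.0000 + 0.2545·0.0000] = 0.0000
Node u (S = 92): V_u = 1/1.01·[0.7455·37.3982 + 0.2545·0.0000] = 27.6026
Node d (S = 48): V_d = 1/1.01·[0.7455·0.0000 + 0.2545·0.0000] = 0.0000
Node 0 (S = 80): V_0 = 1/1.01·[0.7455·27.6026 + 0.2545·0.0000] = 20.3728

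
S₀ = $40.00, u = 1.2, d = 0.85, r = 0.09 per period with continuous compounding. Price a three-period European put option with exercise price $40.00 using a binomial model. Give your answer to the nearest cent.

Risk-neutral probability p = (e^0.09 − 0.85)/(1.2 − 0.85) = 0.2442/0.3500 = 0.6976
Terminal stock prices: S_uuu = 69.12, S_uud = 48.96, S_udd = 34.68, S_ddd = 24.56
Terminal payoffs (K − S): max(-29.12, 0) = 0, max(-8.96, 0) = 0, max(5.32, 0) = 5.32, max(15.44, 0) = 15.44
Node uu (S = 57.6): V_uu = e^(−0.09)·[0.6976·0.0000 + 0.3024·0.0000] = 0.0000
Node ud (S = 40.8): V_ud = e^(−0.09)·[0.6976·0.0000 + 0.3024·5.3200] = 1.4701
Node dd (S = 28.9): V_dd = e^(−0.09)·[0.6976·5.3200 + 0.3024·15.4350] = 7.6572
Node u (S = 48): V_u = e^(−0.09)·[0.6976·0.0000 + 0.3024·1.4701] = 0.4062
Node d (S = 34): V_d = e^(−0.09)·[0.6976·1.4701 + 0.3024·7.6572] = 3.0533
Node 0 (S = 40): V_0 = e^(−0.09)·[0.6976·0.4062 + 0.3024·3.0533] = 1.1028

$1.10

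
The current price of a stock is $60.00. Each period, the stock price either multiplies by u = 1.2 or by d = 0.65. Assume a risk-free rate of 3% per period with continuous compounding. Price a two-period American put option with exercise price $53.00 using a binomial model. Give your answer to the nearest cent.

Risk-neutral probability p = (e^0.03 − 0.65)/(1.2 − 0.65) = 0.3805/0.5500 = 0.6917
Terminal stock prices: S_uu = 86.4, S_ud = 46.8, S_dd = 25.35
Terminal payoffs (K − S): max(-33.4, 0) = 0, max(6.2, 0) = 6.2, max(27.65, 0) = 27.65
Node u (S = 72): continuation = e^(−0.03)·[0.6917·0.0000 + 0.3083·6.2000] = 1.8548; exercise value = 0.0000 ≤ continuation, so V_u = 1.8548
Node d (S = 39): continuation = e^(−0.03)·[0.6917·6.2000 + 0.3083·27.6500] = 12.4336; exercise value = 14.0000 > continuation, so V_d = 14.0000 (exercise)
Node 0 (S = 60): continuation = e^(−0.03)·[0.6917·1.8548 + 0.3083·14.0000] = 5.4332; exercise value = 0.0000 ≤ continuation, so V_0 = 5.4332

$5.43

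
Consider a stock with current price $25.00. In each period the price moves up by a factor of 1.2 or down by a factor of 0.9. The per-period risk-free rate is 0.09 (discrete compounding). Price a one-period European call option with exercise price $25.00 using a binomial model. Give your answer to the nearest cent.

Risk-neutral probability p = (1 + 0.09 − 0.9)/(1.2 − 0.9) = 0.1900/0.3000 = 0.6333
Terminal stock prices: S_u = 30, S_d = 22.5
Terminal payoffs (S − K): max(5, 0) = 5, max(-2.5, 0) = 0
Node 0 (S = 25): V_0 = 1/1.09·[0.6333·5.0000 + 0.3667·0.0000] = 2.9052

$2.91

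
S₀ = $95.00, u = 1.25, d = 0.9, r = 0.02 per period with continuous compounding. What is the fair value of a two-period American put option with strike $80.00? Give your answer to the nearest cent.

$1.26

Risk-neutral probability p = (e^0.02 − 0.9)/(1.25 − 0.9) = 0.1202/0.3500 = 0.3434
Terminal stock prices: S_uu = 148.4, S_ud = 106.9, S_dd = 76.95
Terminal payoffs (K − S): max(-68.44, 0) = 0, max(-26.88, 0) = 0, max(3.05, 0) = 3.05
Node u (S = 118.8): continuation = e^(−0.02)·[0.3434·0.0000 + 0.6566·0.0000] = 0.0000; exercise value = 0.0000 ≤ continuation, so V_u = 0.0000
Node d (S = 85.5): continuation = e^(−0.02)·[0.3434·0.0000 + 0.6566·3.0500] = 1.9629; exercise value = 0.0000 ≤ continuation, so V_d = 1.9629
Node 0 (S = 95): continuation = e^(−0.02)·[0.3434·0.0000 + 0.6566·1.9629] = 1.2632; exercise value = 0.0000 ≤ continuation, so V_0 = 1.2632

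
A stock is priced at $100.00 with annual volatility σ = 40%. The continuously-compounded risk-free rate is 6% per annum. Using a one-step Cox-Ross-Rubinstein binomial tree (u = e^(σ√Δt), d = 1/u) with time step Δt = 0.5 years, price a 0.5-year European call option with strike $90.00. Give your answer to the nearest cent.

$20.00

CRR parameters: u = e^(σ√Δt) = e^(0.4·√0.5) = 1.3269, d = 1/u = 0.7536
Per-period rate: rΔt = 0.06·0.5 = 0.03, so R = e^0.03 = 1.0305
Risk-neutral probability p = (e^0.03 − 0.7536)/(1.3269 − 0.7536) = 0.2768/0.5733 = 0.4829
Terminal stock prices: S_u = 132.7, S_d = 75.36
Terminal payoffs (S − K): max(42.69, 0) = 42.69, max(-14.64, 0) = 0
Node 0 (S = 100): V_0 = e^(−0.03)·[0.4829·42.6896 + 0.5171·0.0000] = 20.0048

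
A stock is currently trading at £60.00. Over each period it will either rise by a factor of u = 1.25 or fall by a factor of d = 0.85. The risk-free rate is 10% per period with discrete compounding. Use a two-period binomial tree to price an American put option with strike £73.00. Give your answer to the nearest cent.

£13.00

Risk-neutral probability p = (1 + 0.1 − 0.85)/(1.25 − 0.85) = 0.2500/0.4000 = 0.6250
Terminal stock prices: S_uu = 93.75, S_ud = 63.75, S_dd = 43.35
Terminal payoffs (K − S): max(-20.75, 0) = 0, max(9.25, 0) = 9.25, max(29.65, 0) = 29.65
Node u (S = 75): continuation = 1/1.1·[0.6250·0.0000 + 0.3750·9.2500] = 3.1534; exercise value = 0.0000 ≤ continuation, so V_u = 3.1534
Node d (S = 51): continuation = 1/1.1·[0.6250·9.2500 + 0.3750·29.6500] = 15.3636; exercise value = 22.0000 > continuation, so V_d = 22.0000 (exercise)
Node 0 (S = 60): continuation = 1/1.1·[0.6250·3.1534 + 0.3750·22.0000] = 9.2917; exercise value = 13.0000 > continuation, so V_0 = 13.0000 (exercise)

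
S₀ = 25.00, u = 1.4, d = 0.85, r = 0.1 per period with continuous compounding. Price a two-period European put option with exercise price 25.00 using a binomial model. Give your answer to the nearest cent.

Risk-neutral probability p = (e^0.1 − 0.85)/(1.4 − 0.85) = 0.2552/0.5500 = 0.4639
Terminal stock prices: S_uu = 49, S_ud = 29.75, S_dd = 18.06
Terminal payoffs (K − S): max(-24, 0) = 0, max(-4.75, 0) = 0, max(6.938, 0) = 6.938
Node u (S = 35): V_u = e^(−0.1)·[0.4639·0.0000 + 0.5361·0.0000] = 0.0000
Node d (S = 21.25): V_d = e^(−0.1)·[0.4639·0.0000 + 0.5361·6.9375] = 3.3650
Node 0 (S = 25): V_0 = e^(−0.1)·[0.4639·0.0000 + 0.5361·3.3650] = 1.6321

1.63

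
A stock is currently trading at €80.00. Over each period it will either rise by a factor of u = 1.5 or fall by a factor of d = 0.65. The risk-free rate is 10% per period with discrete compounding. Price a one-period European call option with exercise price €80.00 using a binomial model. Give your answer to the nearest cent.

€19.25

Risk-neutral probability p = (1 + 0.1 − 0.65)/(1.5 − 0.65) = 0.4500/0.8500 = 0.5294
Terminal stock prices: S_u = 120, S_d = 52
Terminal payoffs (S − K): max(40, 0) = 40, max(-28, 0) = 0
Node 0 (S = 80): V_0 = 1/1.1·[0.5294·40.0000 + 0.4706·0.0000] = 19.2513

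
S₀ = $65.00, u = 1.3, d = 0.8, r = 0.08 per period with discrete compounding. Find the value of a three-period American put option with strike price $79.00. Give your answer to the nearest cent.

$14.00

Risk-neutral probability p = (1 + 0.08 − 0.8)/(1.3 − 0.8) = 0.2800/0.5000 = 0.5600
Terminal stock prices: S_uuu = 142.8, S_uud = 87.88, S_udd = 54.08, S_ddd = 33.28
Terminal payoffs (K − S): max(-63.81, 0) = 0, max(-8.88, 0) = 0, max(24.92, 0) = 24.92, max(45.72, 0) = 45.72
Node uu (S = 109.9): continuation = 1/1.08·[0.5600·0.0000 + 0.4400·0.0000] = 0.0000; exercise value = 0.0000 ≤ continuation, so V_uu = 0.0000
Node ud (S = 67.6): continuation = 1/1.08·[0.5600·0.0000 + 0.4400·24.9200] = 10.1526; exercise value = 11.4000 > continuation, so V_ud = 11.4000 (exercise)
Node dd (S = 41.6): continuation = 1/1.08·[0.5600·24.9200 + 0.4400·45.7200] = 31.5481; exercise value = 37.4000 > continuation, so V_dd = 37.4000 (exercise)
Node u (S = 84.5): continuation = 1/1.08·[0.5600·0.0000 + 0.4400·11.4000] = 4.6444; exercise value = 0.0000 ≤ continuation, so V_u = 4.6444
Node d (S = 52): continuation = 1/1.08·[0.5600·11.4000 + 0.4400·37.4000] = 21.1481; exercise value = 27.0000 > continuation, so V_d = 27.0000 (exercise)
Node 0 (S = 65): continuation = 1/1.08·[0.5600·4.6444 + 0.4400·27.0000] = 13.4082; exercise value = 14.0000 > continuation, so V_0 = 14.0000 (exercise)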